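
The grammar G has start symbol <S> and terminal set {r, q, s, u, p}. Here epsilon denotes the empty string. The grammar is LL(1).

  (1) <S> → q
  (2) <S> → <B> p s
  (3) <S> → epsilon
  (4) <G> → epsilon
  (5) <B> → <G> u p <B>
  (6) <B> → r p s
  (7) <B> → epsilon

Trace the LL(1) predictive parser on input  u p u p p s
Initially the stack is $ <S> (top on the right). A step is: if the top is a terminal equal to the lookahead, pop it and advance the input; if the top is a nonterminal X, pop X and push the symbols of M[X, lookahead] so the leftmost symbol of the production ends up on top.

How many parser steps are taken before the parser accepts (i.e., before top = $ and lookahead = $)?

12

step 1: stack=$ <S>  input=u p u p p s $  — expand <S> → <B> p s
step 2: stack=$ s p <B>  input=u p u p p s $  — expand <B> → <G> u p <B>
step 3: stack=$ s p <B> p u <G>  input=u p u p p s $  — expand <G> → epsilon
step 4: stack=$ s p <B> p u  input=u p u p p s $  — match u
step 5: stack=$ s p <B> p  input=p u p p s $  — match p
step 6: stack=$ s p <B>  input=u p p s $  — expand <B> → <G> u p <B>
step 7: stack=$ s p <B> p u <G>  input=u p p s $  — expand <G> → epsilon
step 8: stack=$ s p <B> p u  input=u p p s $  — match u
step 9: stack=$ s p <B> p  input=p p s $  — match p
step 10: stack=$ s p <B>  input=p s $  — expand <B> → epsilon
step 11: stack=$ s p  input=p s $  — match p
step 12: stack=$ s  input=s $  — match s
Accept reached after 12 steps.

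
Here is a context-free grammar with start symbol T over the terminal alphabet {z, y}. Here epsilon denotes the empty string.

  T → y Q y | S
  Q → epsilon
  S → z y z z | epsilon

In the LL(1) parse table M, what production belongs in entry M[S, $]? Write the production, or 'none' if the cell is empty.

S → epsilon

FIRST(Q) = {epsilon}
FIRST(S) = {epsilon, z}
FIRST(T) = {epsilon, y, z}  (via S)
FOLLOW(T) includes $ since T is the start symbol.
FOLLOW(T): T appears on no right-hand side. Thus FOLLOW(T) = {$}.
FOLLOW(S): in T→S, the suffix after S is empty, so FOLLOW(S) ⊇ FOLLOW(T) = {$}. Thus FOLLOW(S) = {$}.
For S → z y z z: FIRST(z y z z) = {z}, so it goes in M[S, t] for t ∈ {z}.
For S → epsilon: FIRST(epsilon) = {epsilon}, so it goes in M[S, t] for t ∈ {}; since epsilon ∈ FIRST, also for every t ∈ FOLLOW(S) = {$}.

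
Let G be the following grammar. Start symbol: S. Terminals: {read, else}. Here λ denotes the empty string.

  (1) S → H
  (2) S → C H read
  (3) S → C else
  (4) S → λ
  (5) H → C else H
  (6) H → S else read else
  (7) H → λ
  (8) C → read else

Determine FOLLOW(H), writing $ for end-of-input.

FIRST(C): from C→read else we get {read}. So FIRST(C) = {read}.
FIRST(S): from S→H we get {λ, else, read}; from S→C H read we get {read}; from S→C else we get {read}; from S→λ we get {λ}. So FIRST(S) = {λ, else, read}.
FIRST(H): from H→C else H we get {read}; from H→S else read else we get {else, read}; from H→λ we get {λ}. So FIRST(H) = {λ, else, read}.
FOLLOW(S) includes $ since S is the start symbol.
FOLLOW(S): in H→S else read else, S is followed by else read else with FIRST {else}. Thus FOLLOW(S) = {$, else}.
FOLLOW(H): in S→H, the suffix after H is empty, so FOLLOW(H) ⊇ FOLLOW(S) = {$, else}; in S→C H read, H is followed by read with FIRST {read}; in H→C else H, the suffix after H is empty (adds nothing new). Thus FOLLOW(H) = {$, else, read}.
FOLLOW(C): in S→C H read, C is followed by H read with FIRST {else, read}; in S→C else, C is followed by else with FIRST {else}; in H→C else H, C is followed by else H with FIRST {else}. Thus FOLLOW(C) = {else, read}.

{$, else, read}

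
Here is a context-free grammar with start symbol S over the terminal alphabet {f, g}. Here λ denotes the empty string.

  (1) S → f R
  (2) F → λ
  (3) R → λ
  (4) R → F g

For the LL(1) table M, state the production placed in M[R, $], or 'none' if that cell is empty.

FIRST(S) = {f}
FIRST(F) = {λ}
FIRST(R) = {λ, g}  (via F g)
FOLLOW(S) includes $ since S is the start symbol.
FOLLOW(S): S appears on no right-hand side. Thus FOLLOW(S) = {$}.
FOLLOW(R): in S→f R, the suffix after R is empty, so FOLLOW(R) ⊇ FOLLOW(S) = {$}. Thus FOLLOW(R) = {$}.
For R → λ: FIRST(λ) = {λ}, so it goes in M[R, t] for t ∈ {}; since λ ∈ FIRST, also for every t ∈ FOLLOW(R) = {$}.
For R → F g: FIRST(F g) = {g}, so it goes in M[R, t] for t ∈ {g}.

R → λ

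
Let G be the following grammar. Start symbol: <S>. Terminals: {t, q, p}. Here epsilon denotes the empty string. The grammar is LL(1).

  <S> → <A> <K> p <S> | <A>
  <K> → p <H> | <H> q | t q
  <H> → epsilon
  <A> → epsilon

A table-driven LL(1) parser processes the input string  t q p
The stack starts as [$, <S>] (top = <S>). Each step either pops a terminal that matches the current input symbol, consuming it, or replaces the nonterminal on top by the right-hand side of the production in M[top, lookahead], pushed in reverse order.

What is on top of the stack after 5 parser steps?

     Stack            Input    Action
  1  $ <S>            t q p $  expand <S> → <A> <K> p <S>
  2  $ <S> p <K> <A>  t q p $  expand <A> → epsilon
  3  $ <S> p <K>      t q p $  expand <K> → t q
  4  $ <S> p q t      t q p $  match t
  5  $ <S> p q        q p $    match q
Stack after step 5: $ <S> p (top = p).

p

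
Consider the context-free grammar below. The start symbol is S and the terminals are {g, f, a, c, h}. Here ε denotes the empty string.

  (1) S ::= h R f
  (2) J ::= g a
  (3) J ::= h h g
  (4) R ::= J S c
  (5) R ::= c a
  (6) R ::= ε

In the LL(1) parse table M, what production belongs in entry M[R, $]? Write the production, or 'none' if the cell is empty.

none

FIRST(S) = {h}
FIRST(J) = {g, h}
FIRST(R) = {ε, c, g, h}  (via J S c)
FOLLOW(S) includes $ since S is the start symbol.
FOLLOW(R): in S::=h R f, R is followed by f with FIRST {f}. Thus FOLLOW(R) = {f}.
For R ::= J S c: FIRST(J S c) = {g, h}, so it goes in M[R, t] for t ∈ {g, h}.
For R ::= c a: FIRST(c a) = {c}, so it goes in M[R, t] for t ∈ {c}.
For R ::= ε: FIRST(ε) = {ε}, so it goes in M[R, t] for t ∈ {}; since ε ∈ FIRST, also for every t ∈ FOLLOW(R) = {f}.
None of these place a production in M[R, $].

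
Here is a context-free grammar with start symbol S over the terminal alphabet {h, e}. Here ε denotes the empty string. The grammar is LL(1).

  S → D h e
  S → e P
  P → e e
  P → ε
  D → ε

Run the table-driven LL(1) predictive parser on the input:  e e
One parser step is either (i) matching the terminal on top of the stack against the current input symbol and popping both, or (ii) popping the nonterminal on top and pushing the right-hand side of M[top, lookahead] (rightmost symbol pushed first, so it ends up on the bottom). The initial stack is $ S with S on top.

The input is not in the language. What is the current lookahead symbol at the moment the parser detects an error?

$

     Stack  Input  Action
  1  $ S    e e $  expand S → e P
  2  $ P e  e e $  match e
  3  $ P    e $    expand P → e e
  4  $ e e  e $    match e
  5  $ e    $      error: top is terminal e but lookahead is $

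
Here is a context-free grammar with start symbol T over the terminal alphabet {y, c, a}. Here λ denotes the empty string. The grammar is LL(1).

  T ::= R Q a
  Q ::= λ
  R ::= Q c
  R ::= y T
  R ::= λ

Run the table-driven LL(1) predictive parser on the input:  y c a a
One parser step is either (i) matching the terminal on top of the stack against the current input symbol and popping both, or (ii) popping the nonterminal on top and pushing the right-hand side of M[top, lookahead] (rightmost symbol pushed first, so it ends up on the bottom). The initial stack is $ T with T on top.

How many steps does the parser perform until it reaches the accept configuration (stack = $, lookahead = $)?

      Stack          Input      Action
   1  $ T            y c a a $  expand T ::= R Q a
   2  $ a Q R        y c a a $  expand R ::= y T
   3  $ a Q T y      y c a a $  match y
   4  $ a Q T        c a a $    expand T ::= R Q a
   5  $ a Q a Q R    c a a $    expand R ::= Q c
   6  $ a Q a Q c Q  c a a $    expand Q ::= λ
   7  $ a Q a Q c    c a a $    match c
   8  $ a Q a Q      a a $      expand Q ::= λ
   9  $ a Q a        a a $      match a
  10  $ a Q          a $        expand Q ::= λ
  11  $ a            a $        match a
Accept reached after 11 steps.

11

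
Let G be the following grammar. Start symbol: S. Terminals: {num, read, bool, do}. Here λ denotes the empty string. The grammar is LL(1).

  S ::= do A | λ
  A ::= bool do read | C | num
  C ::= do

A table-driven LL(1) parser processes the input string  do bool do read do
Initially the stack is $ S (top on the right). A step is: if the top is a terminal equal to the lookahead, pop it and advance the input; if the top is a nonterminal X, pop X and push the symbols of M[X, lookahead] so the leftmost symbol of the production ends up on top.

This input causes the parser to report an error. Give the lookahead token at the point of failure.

     Stack           Input                 Action
  1  $ S             do bool do read do $  expand S ::= do A
  2  $ A do          do bool do read do $  match do
  3  $ A             bool do read do $     expand A ::= bool do read
  4  $ read do bool  bool do read do $     match bool
  5  $ read do       do read do $          match do
  6  $ read          read do $             match read
  7  $               do $                  error: stack empty but input remains

do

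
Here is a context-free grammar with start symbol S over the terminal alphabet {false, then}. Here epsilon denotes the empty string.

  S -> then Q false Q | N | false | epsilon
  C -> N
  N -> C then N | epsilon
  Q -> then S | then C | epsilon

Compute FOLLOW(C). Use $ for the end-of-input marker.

{$, false, then}

FIRST(Q): from Q->then S we get {then}; from Q->then C we get {then}; from Q->epsilon we get {epsilon}. So FIRST(Q) = {epsilon, then}.
FIRST(S): from S->then Q false Q we get {then}; from S->N we get {epsilon, then}; from S->false we get {false}; from S->epsilon we get {epsilon}. So FIRST(S) = {epsilon, false, then}.
FIRST(C): from C->N we get {epsilon, then}. So FIRST(C) = {epsilon, then}.
FIRST(N): from N->C then N we get {then}; from N->epsilon we get {epsilon}. So FIRST(N) = {epsilon, then}.
FOLLOW(S) includes $ since S is the start symbol.
FOLLOW(S): in Q->then S, the suffix after S is empty, so FOLLOW(S) ⊇ FOLLOW(Q) = {$, false}. Thus FOLLOW(S) = {$, false}.
FOLLOW(Q): in S->then Q false Q (occurrence 1), Q is followed by false Q with FIRST {false}; in S->then Q false Q (occurrence 2), the suffix after Q is empty, so FOLLOW(Q) ⊇ FOLLOW(S) = {$, false}. Thus FOLLOW(Q) = {$, false}.
FOLLOW(C): in N->C then N, C is followed by then N with FIRST {then}; in Q->then C, the suffix after C is empty, so FOLLOW(C) ⊇ FOLLOW(Q) = {$, false}. Thus FOLLOW(C) = {$, false, then}.
FOLLOW(N): in S->N, the suffix after N is empty, so FOLLOW(N) ⊇ FOLLOW(S) = {$, false}; in C->N, the suffix after N is empty, so FOLLOW(N) ⊇ FOLLOW(C) = {$, false, then}; in N->C then N, the suffix after N is empty (adds nothing new). Thus FOLLOW(N) = {$, false, then}.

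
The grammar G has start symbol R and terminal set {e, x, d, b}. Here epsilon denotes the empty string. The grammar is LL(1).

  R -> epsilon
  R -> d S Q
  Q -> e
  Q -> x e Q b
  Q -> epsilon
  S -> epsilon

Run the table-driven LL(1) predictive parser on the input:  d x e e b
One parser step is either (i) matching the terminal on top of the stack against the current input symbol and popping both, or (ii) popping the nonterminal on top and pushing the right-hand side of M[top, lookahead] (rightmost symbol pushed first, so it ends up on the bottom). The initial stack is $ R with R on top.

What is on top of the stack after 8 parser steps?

b

step 1: stack=$ R  input=d x e e b $  — expand R -> d S Q
step 2: stack=$ Q S d  input=d x e e b $  — match d
step 3: stack=$ Q S  input=x e e b $  — expand S -> epsilon
step 4: stack=$ Q  input=x e e b $  — expand Q -> x e Q b
step 5: stack=$ b Q e x  input=x e e b $  — match x
step 6: stack=$ b Q e  input=e e b $  — match e
step 7: stack=$ b Q  input=e b $  — expand Q -> e
step 8: stack=$ b e  input=e b $  — match e
Stack after step 8: $ b (top = b).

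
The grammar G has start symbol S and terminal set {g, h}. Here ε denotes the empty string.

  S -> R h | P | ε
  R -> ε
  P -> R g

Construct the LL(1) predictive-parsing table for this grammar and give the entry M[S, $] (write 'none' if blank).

S -> ε

FIRST(R): from R->ε we get {ε}. So FIRST(R) = {ε}.
FIRST(P): from P->R g we get {g}. So FIRST(P) = {g}.
FIRST(S): from S->R h we get {h}; from S->P we get {g}; from S->ε we get {ε}. So FIRST(S) = {ε, g, h}.
FOLLOW(S) includes $ since S is the start symbol.
FOLLOW(S): S appears on no right-hand side. Thus FOLLOW(S) = {$}.
For S -> R h: FIRST(R h) = {h}, so it goes in M[S, t] for t ∈ {h}.
For S -> P: FIRST(P) = {g}, so it goes in M[S, t] for t ∈ {g}.
For S -> ε: FIRST(ε) = {ε}, so it goes in M[S, t] for t ∈ {}; since ε ∈ FIRST, also for every t ∈ FOLLOW(S) = {$}.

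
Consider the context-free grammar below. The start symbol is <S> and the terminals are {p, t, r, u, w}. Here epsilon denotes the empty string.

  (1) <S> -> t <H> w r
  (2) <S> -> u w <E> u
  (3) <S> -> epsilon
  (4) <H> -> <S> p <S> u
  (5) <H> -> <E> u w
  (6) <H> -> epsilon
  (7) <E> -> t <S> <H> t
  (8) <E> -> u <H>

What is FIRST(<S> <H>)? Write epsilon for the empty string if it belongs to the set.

FIRST(<S>) = {epsilon, t, u}
FIRST(<E>) = {t, u}
FIRST(<H>) = {epsilon, p, t, u}  (via <S> p <S> u, <E> u w)
FIRST(<S> <H>): take FIRST of each symbol in turn, carrying on past any symbol whose FIRST contains epsilon; result {epsilon, p, t, u}.

{epsilon, p, t, u}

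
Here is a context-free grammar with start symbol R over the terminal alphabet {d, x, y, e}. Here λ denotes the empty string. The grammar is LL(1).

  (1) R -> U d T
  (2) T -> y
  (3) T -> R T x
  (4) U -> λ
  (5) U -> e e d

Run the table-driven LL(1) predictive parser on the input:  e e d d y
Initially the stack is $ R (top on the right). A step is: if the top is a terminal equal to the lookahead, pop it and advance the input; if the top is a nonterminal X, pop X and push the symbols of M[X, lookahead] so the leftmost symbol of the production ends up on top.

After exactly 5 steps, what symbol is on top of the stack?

d

step 1: stack=$ R  input=e e d d y $  — expand R -> U d T
step 2: stack=$ T d U  input=e e d d y $  — expand U -> e e d
step 3: stack=$ T d d e e  input=e e d d y $  — match e
step 4: stack=$ T d d e  input=e d d y $  — match e
step 5: stack=$ T d d  input=d d y $  — match d
Stack after step 5: $ T d (top = d).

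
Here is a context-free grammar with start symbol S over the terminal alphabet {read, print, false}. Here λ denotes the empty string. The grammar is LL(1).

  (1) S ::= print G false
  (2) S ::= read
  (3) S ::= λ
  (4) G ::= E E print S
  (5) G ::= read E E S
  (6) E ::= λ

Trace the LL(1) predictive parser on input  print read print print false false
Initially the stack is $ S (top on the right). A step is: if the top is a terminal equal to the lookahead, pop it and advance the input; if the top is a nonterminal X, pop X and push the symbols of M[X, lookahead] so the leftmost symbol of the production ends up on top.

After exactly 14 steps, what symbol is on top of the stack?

false

      Stack                      Input                                 Action
   1  $ S                        print read print print false false $  expand S ::= print G false
   2  $ false G print            print read print print false false $  match print
   3  $ false G                  read print print false false $        expand G ::= read E E S
   4  $ false S E E read         read print print false false $        match read
   5  $ false S E E              print print false false $             expand E ::= λ
   6  $ false S E                print print false false $             expand E ::= λ
   7  $ false S                  print print false false $             expand S ::= print G false
   8  $ false false G print      print print false false $             match print
   9  $ false false G            print false false $                   expand G ::= E E print S
  10  $ false false S print E E  print false false $                   expand E ::= λ
  11  $ false false S print E    print false false $                   expand E ::= λ
  12  $ false false S print      print false false $                   match print
  13  $ false false S            false false $                         expand S ::= λ
  14  $ false false              false false $                         match false
Stack after step 14: $ false (top = false).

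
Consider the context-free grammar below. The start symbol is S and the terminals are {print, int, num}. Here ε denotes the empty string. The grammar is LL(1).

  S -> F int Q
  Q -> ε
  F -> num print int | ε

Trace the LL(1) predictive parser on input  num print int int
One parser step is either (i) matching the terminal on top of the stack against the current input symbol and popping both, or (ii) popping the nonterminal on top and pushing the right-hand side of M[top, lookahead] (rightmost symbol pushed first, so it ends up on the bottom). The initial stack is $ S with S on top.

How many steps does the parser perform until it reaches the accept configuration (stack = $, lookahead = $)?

step 1: stack=$ S  input=num print int int $  — expand S -> F int Q
step 2: stack=$ Q int F  input=num print int int $  — expand F -> num print int
step 3: stack=$ Q int int print num  input=num print int int $  — match num
step 4: stack=$ Q int int print  input=print int int $  — match print
step 5: stack=$ Q int int  input=int int $  — match int
step 6: stack=$ Q int  input=int $  — match int
step 7: stack=$ Q  input=$  — expand Q -> ε
Accept reached after 7 steps.

7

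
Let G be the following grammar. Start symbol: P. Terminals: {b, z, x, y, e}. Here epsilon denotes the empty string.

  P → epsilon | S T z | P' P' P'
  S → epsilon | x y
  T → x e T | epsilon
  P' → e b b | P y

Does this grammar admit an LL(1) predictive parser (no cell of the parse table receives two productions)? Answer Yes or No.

No

FIRST(P) = {epsilon, e, x, y, z}
FIRST(S) = {epsilon, x}
FIRST(T) = {epsilon, x}
FIRST(P') = {e, x, y, z}
FOLLOW(P) = {$, y}
FOLLOW(S) = {x, z}
FOLLOW(T) = {z}
FOLLOW(P') = {$, e, x, y, z}
Cell M[P, x] receives both P → S T z and P → P' P' P' — the grammar is not LL(1).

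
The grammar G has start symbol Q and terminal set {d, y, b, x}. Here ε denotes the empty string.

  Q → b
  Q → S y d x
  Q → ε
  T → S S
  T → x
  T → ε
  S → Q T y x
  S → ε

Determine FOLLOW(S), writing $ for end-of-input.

{b, x, y}

FIRST(Q): from Q→b we get {b}; from Q→S y d x we get {b, x, y}; from Q→ε we get {ε}. So FIRST(Q) = {ε, b, x, y}.
FIRST(T): from T→S S we get {ε, b, x, y}; from T→x we get {x}; from T→ε we get {ε}. So FIRST(T) = {ε, b, x, y}.
FIRST(S): from S→Q T y x we get {b, x, y}; from S→ε we get {ε}. So FIRST(S) = {ε, b, x, y}.
FOLLOW(Q) includes $ since Q is the start symbol.
FOLLOW(Q): in S→Q T y x, Q is followed by T y x with FIRST {b, x, y}. Thus FOLLOW(Q) = {$, b, x, y}.
FOLLOW(T): in S→Q T y x, T is followed by y x with FIRST {y}. Thus FOLLOW(T) = {y}.
FOLLOW(S): in Q→S y d x, S is followed by y d x with FIRST {y}; in T→S S (occurrence 1), S is followed by S with FIRST {ε, b, x, y}; in T→S S (occurrence 1), the suffix after S is nullable, so FOLLOW(S) ⊇ FOLLOW(T) = {y}; in T→S S (occurrence 2), the suffix after S is empty, so FOLLOW(S) ⊇ FOLLOW(T) = {y}. Thus FOLLOW(S) = {b, x, y}.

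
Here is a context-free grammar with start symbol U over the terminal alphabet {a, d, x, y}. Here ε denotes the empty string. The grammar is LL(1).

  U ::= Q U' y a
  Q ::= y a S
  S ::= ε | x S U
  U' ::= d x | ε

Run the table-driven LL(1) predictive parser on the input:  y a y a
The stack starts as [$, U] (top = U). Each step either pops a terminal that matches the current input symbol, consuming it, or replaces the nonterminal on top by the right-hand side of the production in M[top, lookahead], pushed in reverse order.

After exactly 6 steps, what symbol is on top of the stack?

y

     Stack           Input      Action
  1  $ U             y a y a $  expand U ::= Q U' y a
  2  $ a y U' Q      y a y a $  expand Q ::= y a S
  3  $ a y U' S a y  y a y a $  match y
  4  $ a y U' S a    a y a $    match a
  5  $ a y U' S      y a $      expand S ::= ε
  6  $ a y U'        y a $      expand U' ::= ε
Stack after step 6: $ a y (top = y).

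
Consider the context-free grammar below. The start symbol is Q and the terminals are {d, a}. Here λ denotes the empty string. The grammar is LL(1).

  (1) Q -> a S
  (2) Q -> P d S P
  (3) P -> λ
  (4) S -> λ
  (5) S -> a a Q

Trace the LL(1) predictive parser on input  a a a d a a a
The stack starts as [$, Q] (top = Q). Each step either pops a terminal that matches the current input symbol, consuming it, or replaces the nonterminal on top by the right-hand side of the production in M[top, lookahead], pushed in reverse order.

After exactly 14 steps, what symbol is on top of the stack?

P

      Stack      Input            Action
   1  $ Q        a a a d a a a $  expand Q -> a S
   2  $ S a      a a a d a a a $  match a
   3  $ S        a a d a a a $    expand S -> a a Q
   4  $ Q a a    a a d a a a $    match a
   5  $ Q a      a d a a a $      match a
   6  $ Q        d a a a $        expand Q -> P d S P
   7  $ P S d P  d a a a $        expand P -> λ
   8  $ P S d    d a a a $        match d
   9  $ P S      a a a $          expand S -> a a Q
  10  $ P Q a a  a a a $          match a
  11  $ P Q a    a a $            match a
  12  $ P Q      a $              expand Q -> a S
  13  $ P S a    a $              match a
  14  $ P S      $                expand S -> λ
Stack after step 14: $ P (top = P).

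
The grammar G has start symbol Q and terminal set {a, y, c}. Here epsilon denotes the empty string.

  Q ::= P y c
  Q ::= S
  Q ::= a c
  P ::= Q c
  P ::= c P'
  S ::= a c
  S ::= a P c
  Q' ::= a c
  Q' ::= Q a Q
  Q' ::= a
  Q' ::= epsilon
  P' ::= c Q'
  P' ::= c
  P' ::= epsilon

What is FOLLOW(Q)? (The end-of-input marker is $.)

FIRST(S) = {a}
FIRST(P') = {epsilon, c}
FIRST(Q) = {a, c}  (via P y c, S)
FIRST(P) = {a, c}  (via Q c)
FIRST(Q') = {epsilon, a, c}  (via Q a Q)
FOLLOW(Q) includes $ since Q is the start symbol.
FOLLOW(P): in Q::=P y c, P is followed by y c with FIRST {y}; in S::=a P c, P is followed by c with FIRST {c}. Thus FOLLOW(P) = {c, y}.
FOLLOW(P'): in P::=c P', the suffix after P' is empty, so FOLLOW(P') ⊇ FOLLOW(P) = {c, y}. Thus FOLLOW(P') = {c, y}.
FOLLOW(Q'): in P'::=c Q', the suffix after Q' is empty, so FOLLOW(Q') ⊇ FOLLOW(P') = {c, y}. Thus FOLLOW(Q') = {c, y}.
FOLLOW(Q): in P::=Q c, Q is followed by c with FIRST {c}; in Q'::=Q a Q (occurrence 1), Q is followed by a Q with FIRST {a}; in Q'::=Q a Q (occurrence 2), the suffix after Q is empty, so FOLLOW(Q) ⊇ FOLLOW(Q') = {c, y}. Thus FOLLOW(Q) = {$, a, c, y}.
FOLLOW(S): in Q::=S, the suffix after S is empty, so FOLLOW(S) ⊇ FOLLOW(Q) = {$, a, c, y}. Thus FOLLOW(S) = {$, a, c, y}.

{$, a, c, y}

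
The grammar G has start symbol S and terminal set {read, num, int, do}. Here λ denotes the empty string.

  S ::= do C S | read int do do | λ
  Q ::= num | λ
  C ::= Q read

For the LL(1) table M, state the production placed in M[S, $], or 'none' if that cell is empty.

S ::= λ

FIRST(S) = {λ, do, read}
FIRST(Q) = {λ, num}
FIRST(C) = {num, read}  (via Q read)
FOLLOW(S) includes $ since S is the start symbol.
FOLLOW(S): in S::=do C S, the suffix after S is empty (adds nothing new). Thus FOLLOW(S) = {$}.
For S ::= do C S: FIRST(do C S) = {do}, so it goes in M[S, t] for t ∈ {do}.
For S ::= read int do do: FIRST(read int do do) = {read}, so it goes in M[S, t] for t ∈ {read}.
For S ::= λ: FIRST(λ) = {λ}, so it goes in M[S, t] for t ∈ {}; since λ ∈ FIRST, also for every t ∈ FOLLOW(S) = {$}.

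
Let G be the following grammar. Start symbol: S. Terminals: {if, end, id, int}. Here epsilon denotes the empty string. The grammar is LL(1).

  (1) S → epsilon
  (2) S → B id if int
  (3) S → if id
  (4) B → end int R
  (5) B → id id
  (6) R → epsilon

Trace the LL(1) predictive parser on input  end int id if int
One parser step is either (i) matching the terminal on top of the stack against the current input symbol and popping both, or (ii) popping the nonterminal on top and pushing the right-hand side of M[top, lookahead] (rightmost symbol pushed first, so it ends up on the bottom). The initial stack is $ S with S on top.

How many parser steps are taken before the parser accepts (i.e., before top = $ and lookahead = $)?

8

step 1: stack=$ S  input=end int id if int $  — expand S → B id if int
step 2: stack=$ int if id B  input=end int id if int $  — expand B → end int R
step 3: stack=$ int if id R int end  input=end int id if int $  — match end
step 4: stack=$ int if id R int  input=int id if int $  — match int
step 5: stack=$ int if id R  input=id if int $  — expand R → epsilon
step 6: stack=$ int if id  input=id if int $  — match id
step 7: stack=$ int if  input=if int $  — match if
step 8: stack=$ int  input=int $  — match int
Accept reached after 8 steps.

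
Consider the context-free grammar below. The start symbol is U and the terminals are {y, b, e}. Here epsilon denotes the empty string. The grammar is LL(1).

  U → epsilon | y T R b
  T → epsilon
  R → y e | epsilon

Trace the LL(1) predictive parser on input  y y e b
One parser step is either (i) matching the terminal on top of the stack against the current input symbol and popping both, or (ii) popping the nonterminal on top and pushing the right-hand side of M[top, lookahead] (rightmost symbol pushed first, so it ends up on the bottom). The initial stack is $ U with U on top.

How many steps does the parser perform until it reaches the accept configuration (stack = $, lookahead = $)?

step 1: stack=$ U  input=y y e b $  — expand U → y T R b
step 2: stack=$ b R T y  input=y y e b $  — match y
step 3: stack=$ b R T  input=y e b $  — expand T → epsilon
step 4: stack=$ b R  input=y e b $  — expand R → y e
step 5: stack=$ b e y  input=y e b $  — match y
step 6: stack=$ b e  input=e b $  — match e
step 7: stack=$ b  input=b $  — match b
Accept reached after 7 steps.

7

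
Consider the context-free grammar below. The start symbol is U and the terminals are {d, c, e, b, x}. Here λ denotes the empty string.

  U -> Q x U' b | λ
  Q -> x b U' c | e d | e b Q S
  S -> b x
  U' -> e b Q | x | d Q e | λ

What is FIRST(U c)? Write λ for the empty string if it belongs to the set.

FIRST(Q): from Q->x b U' c we get {x}; from Q->e d we get {e}; from Q->e b Q S we get {e}. So FIRST(Q) = {e, x}.
FIRST(S): from S->b x we get {b}. So FIRST(S) = {b}.
FIRST(U'): from U'->e b Q we get {e}; from U'->x we get {x}; from U'->d Q e we get {d}; from U'->λ we get {λ}. So FIRST(U') = {λ, d, e, x}.
FIRST(U): from U->Q x U' b we get {e, x}; from U->λ we get {λ}. So FIRST(U) = {λ, e, x}.
FIRST(U c): take FIRST of each symbol in turn, carrying on past any symbol whose FIRST contains λ; result {c, e, x}.

{c, e, x}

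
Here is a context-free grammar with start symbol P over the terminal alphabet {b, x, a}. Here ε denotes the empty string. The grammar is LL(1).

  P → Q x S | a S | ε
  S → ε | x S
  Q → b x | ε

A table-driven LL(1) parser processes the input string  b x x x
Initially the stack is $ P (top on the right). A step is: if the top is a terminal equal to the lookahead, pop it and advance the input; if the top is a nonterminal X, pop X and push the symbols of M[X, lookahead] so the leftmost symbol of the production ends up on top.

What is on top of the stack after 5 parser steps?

step 1: stack=$ P  input=b x x x $  — expand P → Q x S
step 2: stack=$ S x Q  input=b x x x $  — expand Q → b x
step 3: stack=$ S x x b  input=b x x x $  — match b
step 4: stack=$ S x x  input=x x x $  — match x
step 5: stack=$ S x  input=x x $  — match x
Stack after step 5: $ S (top = S).

S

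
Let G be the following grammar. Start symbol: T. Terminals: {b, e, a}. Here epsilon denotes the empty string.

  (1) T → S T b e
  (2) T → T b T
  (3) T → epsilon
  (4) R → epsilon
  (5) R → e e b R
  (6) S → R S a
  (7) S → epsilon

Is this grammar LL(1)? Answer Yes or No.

FIRST(T) = {epsilon, a, b, e}
FIRST(R) = {epsilon, e}
FIRST(S) = {epsilon, a, e}
FOLLOW(T) = {$, b}
FOLLOW(R) = {a, e}
FOLLOW(S) = {a, b, e}
Cell M[R, e] receives both R → epsilon and R → e e b R — the grammar is not LL(1).

No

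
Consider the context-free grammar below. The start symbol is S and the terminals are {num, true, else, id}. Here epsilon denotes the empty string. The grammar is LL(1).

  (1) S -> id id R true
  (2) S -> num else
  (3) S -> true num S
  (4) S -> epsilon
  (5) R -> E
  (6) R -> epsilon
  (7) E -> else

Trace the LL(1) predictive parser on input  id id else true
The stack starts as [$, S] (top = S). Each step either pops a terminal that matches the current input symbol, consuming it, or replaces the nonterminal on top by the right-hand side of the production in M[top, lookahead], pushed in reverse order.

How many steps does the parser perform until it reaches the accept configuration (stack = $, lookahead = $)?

     Stack           Input              Action
  1  $ S             id id else true $  expand S -> id id R true
  2  $ true R id id  id id else true $  match id
  3  $ true R id     id else true $     match id
  4  $ true R        else true $        expand R -> E
  5  $ true E        else true $        expand E -> else
  6  $ true else     else true $        match else
  7  $ true          true $             match true
Accept reached after 7 steps.

7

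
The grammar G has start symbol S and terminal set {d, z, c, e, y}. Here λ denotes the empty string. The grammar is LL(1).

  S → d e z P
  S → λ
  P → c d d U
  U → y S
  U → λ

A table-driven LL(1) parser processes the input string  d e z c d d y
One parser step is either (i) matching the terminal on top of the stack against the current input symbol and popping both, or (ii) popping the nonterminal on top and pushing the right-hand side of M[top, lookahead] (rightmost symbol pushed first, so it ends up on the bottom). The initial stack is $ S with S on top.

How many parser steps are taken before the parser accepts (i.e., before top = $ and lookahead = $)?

11

      Stack      Input            Action
   1  $ S        d e z c d d y $  expand S → d e z P
   2  $ P z e d  d e z c d d y $  match d
   3  $ P z e    e z c d d y $    match e
   4  $ P z      z c d d y $      match z
   5  $ P        c d d y $        expand P → c d d U
   6  $ U d d c  c d d y $        match c
   7  $ U d d    d d y $          match d
   8  $ U d      d y $            match d
   9  $ U        y $              expand U → y S
  10  $ S y      y $              match y
  11  $ S        $                expand S → λ
Accept reached after 11 steps.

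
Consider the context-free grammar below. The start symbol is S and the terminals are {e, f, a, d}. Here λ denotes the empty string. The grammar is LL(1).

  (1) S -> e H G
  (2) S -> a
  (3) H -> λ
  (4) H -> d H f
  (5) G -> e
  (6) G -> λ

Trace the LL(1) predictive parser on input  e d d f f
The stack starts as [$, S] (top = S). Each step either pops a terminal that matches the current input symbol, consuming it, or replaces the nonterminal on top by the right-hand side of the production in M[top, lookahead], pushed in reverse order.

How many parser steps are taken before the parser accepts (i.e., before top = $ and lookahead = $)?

      Stack        Input        Action
   1  $ S          e d d f f $  expand S -> e H G
   2  $ G H e      e d d f f $  match e
   3  $ G H        d d f f $    expand H -> d H f
   4  $ G f H d    d d f f $    match d
   5  $ G f H      d f f $      expand H -> d H f
   6  $ G f f H d  d f f $      match d
   7  $ G f f H    f f $        expand H -> λ
   8  $ G f f      f f $        match f
   9  $ G f        f $          match f
  10  $ G          $            expand G -> λ
Accept reached after 10 steps.

10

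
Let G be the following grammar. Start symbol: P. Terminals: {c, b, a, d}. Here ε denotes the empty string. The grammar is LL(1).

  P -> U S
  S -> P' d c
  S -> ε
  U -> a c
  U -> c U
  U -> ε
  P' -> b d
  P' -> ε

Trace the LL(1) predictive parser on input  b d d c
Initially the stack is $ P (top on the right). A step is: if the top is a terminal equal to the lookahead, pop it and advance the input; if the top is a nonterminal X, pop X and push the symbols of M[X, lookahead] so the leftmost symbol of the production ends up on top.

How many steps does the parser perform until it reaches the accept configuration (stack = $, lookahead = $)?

step 1: stack=$ P  input=b d d c $  — expand P -> U S
step 2: stack=$ S U  input=b d d c $  — expand U -> ε
step 3: stack=$ S  input=b d d c $  — expand S -> P' d c
step 4: stack=$ c d P'  input=b d d c $  — expand P' -> b d
step 5: stack=$ c d d b  input=b d d c $  — match b
step 6: stack=$ c d d  input=d d c $  — match d
step 7: stack=$ c d  input=d c $  — match d
step 8: stack=$ c  input=c $  — match c
Accept reached after 8 steps.

8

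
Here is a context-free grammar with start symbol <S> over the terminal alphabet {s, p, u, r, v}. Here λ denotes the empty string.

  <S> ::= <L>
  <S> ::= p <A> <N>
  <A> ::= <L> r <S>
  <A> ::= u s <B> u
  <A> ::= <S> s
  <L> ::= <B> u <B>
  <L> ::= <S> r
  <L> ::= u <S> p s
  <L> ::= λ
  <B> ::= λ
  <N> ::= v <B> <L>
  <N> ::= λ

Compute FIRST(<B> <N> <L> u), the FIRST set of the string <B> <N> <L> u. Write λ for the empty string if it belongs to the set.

FIRST(<B>): from <B>::=λ we get {λ}. So FIRST(<B>) = {λ}.
FIRST(<N>): from <N>::=v <B> <L> we get {v}; from <N>::=λ we get {λ}. So FIRST(<N>) = {λ, v}.
FIRST(<S>): from <S>::=<L> we get {λ, p, r, u}; from <S>::=p <A> <N> we get {p}. So FIRST(<S>) = {λ, p, r, u}.
FIRST(<L>): from <L>::=<B> u <B> we get {u}; from <L>::=<S> r we get {p, r, u}; from <L>::=u <S> p s we get {u}; from <L>::=λ we get {λ}. So FIRST(<L>) = {λ, p, r, u}.
FIRST(<A>): from <A>::=<L> r <S> we get {p, r, u}; from <A>::=u s <B> u we get {u}; from <A>::=<S> s we get {p, r, s, u}. So FIRST(<A>) = {p, r, s, u}.
FIRST(<B> <N> <L> u): take FIRST of each symbol in turn, carrying on past any symbol whose FIRST contains λ; result {p, r, u, v}.

{p, r, u, v}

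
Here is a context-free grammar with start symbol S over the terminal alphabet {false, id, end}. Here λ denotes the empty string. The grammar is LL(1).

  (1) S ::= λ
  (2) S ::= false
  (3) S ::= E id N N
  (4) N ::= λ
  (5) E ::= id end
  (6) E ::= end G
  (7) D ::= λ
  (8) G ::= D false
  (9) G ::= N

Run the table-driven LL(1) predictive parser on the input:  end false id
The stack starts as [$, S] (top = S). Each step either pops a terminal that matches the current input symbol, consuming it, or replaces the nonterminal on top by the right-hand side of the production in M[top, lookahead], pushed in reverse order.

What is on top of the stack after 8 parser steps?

N

     Stack             Input           Action
  1  $ S               end false id $  expand S ::= E id N N
  2  $ N N id E        end false id $  expand E ::= end G
  3  $ N N id G end    end false id $  match end
  4  $ N N id G        false id $      expand G ::= D false
  5  $ N N id false D  false id $      expand D ::= λ
  6  $ N N id false    false id $      match false
  7  $ N N id          id $            match id
  8  $ N N             $               expand N ::= λ
Stack after step 8: $ N (top = N).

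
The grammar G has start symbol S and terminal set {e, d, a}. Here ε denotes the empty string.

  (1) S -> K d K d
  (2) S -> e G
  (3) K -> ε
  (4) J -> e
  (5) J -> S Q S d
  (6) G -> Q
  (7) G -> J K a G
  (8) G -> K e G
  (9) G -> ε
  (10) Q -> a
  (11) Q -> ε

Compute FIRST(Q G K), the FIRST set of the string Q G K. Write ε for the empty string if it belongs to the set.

{ε, a, d, e}

FIRST(K): from K->ε we get {ε}. So FIRST(K) = {ε}.
FIRST(Q): from Q->a we get {a}; from Q->ε we get {ε}. So FIRST(Q) = {ε, a}.
FIRST(S): from S->K d K d we get {d}; from S->e G we get {e}. So FIRST(S) = {d, e}.
FIRST(J): from J->e we get {e}; from J->S Q S d we get {d, e}. So FIRST(J) = {d, e}.
FIRST(G): from G->Q we get {ε, a}; from G->J K a G we get {d, e}; from G->K e G we get {e}; from G->ε we get {ε}. So FIRST(G) = {ε, a, d, e}.
FIRST(Q G K): take FIRST of each symbol in turn, carrying on past any symbol whose FIRST contains ε; result {ε, a, d, e}.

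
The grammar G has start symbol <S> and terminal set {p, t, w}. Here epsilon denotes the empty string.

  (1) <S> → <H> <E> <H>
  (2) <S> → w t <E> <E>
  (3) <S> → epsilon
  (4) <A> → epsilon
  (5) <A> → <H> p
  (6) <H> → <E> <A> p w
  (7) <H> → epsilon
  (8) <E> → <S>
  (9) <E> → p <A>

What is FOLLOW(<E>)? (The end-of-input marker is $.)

FIRST(<S>): from <S>→<H> <E> <H> we get {epsilon, p, w}; from <S>→w t <E> <E> we get {w}; from <S>→epsilon we get {epsilon}. So FIRST(<S>) = {epsilon, p, w}.
FIRST(<E>): from <E>→<S> we get {epsilon, p, w}; from <E>→p <A> we get {p}. So FIRST(<E>) = {epsilon, p, w}.
FIRST(<A>): from <A>→epsilon we get {epsilon}; from <A>→<H> p we get {p, w}. So FIRST(<A>) = {epsilon, p, w}.
FIRST(<H>): from <H>→<E> <A> p w we get {p, w}; from <H>→epsilon we get {epsilon}. So FIRST(<H>) = {epsilon, p, w}.
FOLLOW(<S>) includes $ since <S> is the start symbol.
FOLLOW(<S>): in <E>→<S>, the suffix after <S> is empty, so FOLLOW(<S>) ⊇ FOLLOW(<E>) = {$, p, w}. Thus FOLLOW(<S>) = {$, p, w}.
FOLLOW(<H>): in <S>→<H> <E> <H> (occurrence 1), <H> is followed by <E> <H> with FIRST {epsilon, p, w}; in <S>→<H> <E> <H> (occurrence 1), the suffix after <H> is nullable, so FOLLOW(<H>) ⊇ FOLLOW(<S>) = {$, p, w}; in <S>→<H> <E> <H> (occurrence 2), the suffix after <H> is empty, so FOLLOW(<H>) ⊇ FOLLOW(<S>) = {$, p, w}; in <A>→<H> p, <H> is followed by p with FIRST {p}. Thus FOLLOW(<H>) = {$, p, w}.
FOLLOW(<E>): in <S>→<H> <E> <H>, <E> is followed by <H> with FIRST {epsilon, p, w}; in <S>→<H> <E> <H>, the suffix after <E> is nullable, so FOLLOW(<E>) ⊇ FOLLOW(<S>) = {$, p, w}; in <S>→w t <E> <E> (occurrence 1), <E> is followed by <E> with FIRST {epsilon, p, w}; in <S>→w t <E> <E> (occurrence 1), the suffix after <E> is nullable, so FOLLOW(<E>) ⊇ FOLLOW(<S>) = {$, p, w}; in <S>→w t <E> <E> (occurrence 2), the suffix after <E> is empty, so FOLLOW(<E>) ⊇ FOLLOW(<S>) = {$, p, w}; in <H>→<E> <A> p w, <E> is followed by <A> p w with FIRST {p, w}. Thus FOLLOW(<E>) = {$, p, w}.
FOLLOW(<A>): in <H>→<E> <A> p w, <A> is followed by p w with FIRST {p}; in <E>→p <A>, the suffix after <A> is empty, so FOLLOW(<A>) ⊇ FOLLOW(<E>) = {$, p, w}. Thus FOLLOW(<A>) = {$, p, w}.

{$, p, w}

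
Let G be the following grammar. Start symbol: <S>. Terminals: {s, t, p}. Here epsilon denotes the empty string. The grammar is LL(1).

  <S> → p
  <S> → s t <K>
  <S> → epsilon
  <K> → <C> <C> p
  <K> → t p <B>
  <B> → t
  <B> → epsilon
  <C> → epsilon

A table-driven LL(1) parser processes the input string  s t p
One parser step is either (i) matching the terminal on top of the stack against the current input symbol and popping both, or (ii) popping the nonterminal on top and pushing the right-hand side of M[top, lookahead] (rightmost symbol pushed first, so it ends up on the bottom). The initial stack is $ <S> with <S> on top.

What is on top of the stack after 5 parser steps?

<C>

     Stack        Input    Action
  1  $ <S>        s t p $  expand <S> → s t <K>
  2  $ <K> t s    s t p $  match s
  3  $ <K> t      t p $    match t
  4  $ <K>        p $      expand <K> → <C> <C> p
  5  $ p <C> <C>  p $      expand <C> → epsilon
Stack after step 5: $ p <C> (top = <C>).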